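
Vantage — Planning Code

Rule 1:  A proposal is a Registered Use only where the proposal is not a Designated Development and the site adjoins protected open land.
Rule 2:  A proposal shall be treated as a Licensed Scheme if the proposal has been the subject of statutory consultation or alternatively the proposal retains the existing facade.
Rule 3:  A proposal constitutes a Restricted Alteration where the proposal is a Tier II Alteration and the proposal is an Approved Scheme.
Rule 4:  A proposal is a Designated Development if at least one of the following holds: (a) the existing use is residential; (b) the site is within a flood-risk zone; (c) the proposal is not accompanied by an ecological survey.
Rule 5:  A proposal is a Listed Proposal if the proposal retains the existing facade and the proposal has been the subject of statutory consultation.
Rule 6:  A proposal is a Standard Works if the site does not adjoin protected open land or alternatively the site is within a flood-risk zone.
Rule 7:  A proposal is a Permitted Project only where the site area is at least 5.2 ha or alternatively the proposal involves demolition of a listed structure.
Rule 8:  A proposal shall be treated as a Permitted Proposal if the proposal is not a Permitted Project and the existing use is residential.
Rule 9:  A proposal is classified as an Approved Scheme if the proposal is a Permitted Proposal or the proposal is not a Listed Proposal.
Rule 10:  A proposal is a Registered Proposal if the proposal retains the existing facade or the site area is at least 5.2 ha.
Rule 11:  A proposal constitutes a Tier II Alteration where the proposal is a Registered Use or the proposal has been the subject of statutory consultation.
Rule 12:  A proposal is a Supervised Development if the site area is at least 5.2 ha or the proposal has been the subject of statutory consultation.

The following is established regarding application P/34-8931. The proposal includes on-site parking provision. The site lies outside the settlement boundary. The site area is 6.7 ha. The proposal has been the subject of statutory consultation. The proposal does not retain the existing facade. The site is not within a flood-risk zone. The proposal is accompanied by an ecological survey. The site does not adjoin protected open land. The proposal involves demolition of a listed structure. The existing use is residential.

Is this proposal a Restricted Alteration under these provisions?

Yes

rule 4 — Designated Development: [the existing use is residential? yes] OR [the site is within a flood-risk zone? no] OR [the proposal is not accompanied by an ecological survey? no] → satisfied.
rule 1 — Registered Use: [not a Designated Development (rule 4)? no] AND [the site adjoins protected open land? no] → not satisfied.
rule 11 — Tier II Alteration: [Registered Use (rule 1)? no] OR [the proposal has been the subject of statutory consultation? yes] → satisfied.
rule 7 — Permitted Project: [site area: 6.7 ha ≥ 5.2 ha? yes] OR [the proposal involves demolition of a listed structure? yes] → satisfied.
rule 8 — Permitted Proposal: [not a Permitted Project (rule 7)? no] AND [the existing use is residential? yes] → not satisfied.
rule 5 — Listed Proposal: [the proposal retains the existing facade? no] AND [the proposal has been the subject of statutory consultation? yes] → not satisfied.
rule 9 — Approved Scheme: [Permitted Proposal (rule 8)? no] OR [not a Listed Proposal (rule 5)? yes] → satisfied.
rule 3 — Restricted Alteration: [Tier II Alteration (rule 11)? yes] AND [Approved Scheme (rule 9)? yes] → satisfied.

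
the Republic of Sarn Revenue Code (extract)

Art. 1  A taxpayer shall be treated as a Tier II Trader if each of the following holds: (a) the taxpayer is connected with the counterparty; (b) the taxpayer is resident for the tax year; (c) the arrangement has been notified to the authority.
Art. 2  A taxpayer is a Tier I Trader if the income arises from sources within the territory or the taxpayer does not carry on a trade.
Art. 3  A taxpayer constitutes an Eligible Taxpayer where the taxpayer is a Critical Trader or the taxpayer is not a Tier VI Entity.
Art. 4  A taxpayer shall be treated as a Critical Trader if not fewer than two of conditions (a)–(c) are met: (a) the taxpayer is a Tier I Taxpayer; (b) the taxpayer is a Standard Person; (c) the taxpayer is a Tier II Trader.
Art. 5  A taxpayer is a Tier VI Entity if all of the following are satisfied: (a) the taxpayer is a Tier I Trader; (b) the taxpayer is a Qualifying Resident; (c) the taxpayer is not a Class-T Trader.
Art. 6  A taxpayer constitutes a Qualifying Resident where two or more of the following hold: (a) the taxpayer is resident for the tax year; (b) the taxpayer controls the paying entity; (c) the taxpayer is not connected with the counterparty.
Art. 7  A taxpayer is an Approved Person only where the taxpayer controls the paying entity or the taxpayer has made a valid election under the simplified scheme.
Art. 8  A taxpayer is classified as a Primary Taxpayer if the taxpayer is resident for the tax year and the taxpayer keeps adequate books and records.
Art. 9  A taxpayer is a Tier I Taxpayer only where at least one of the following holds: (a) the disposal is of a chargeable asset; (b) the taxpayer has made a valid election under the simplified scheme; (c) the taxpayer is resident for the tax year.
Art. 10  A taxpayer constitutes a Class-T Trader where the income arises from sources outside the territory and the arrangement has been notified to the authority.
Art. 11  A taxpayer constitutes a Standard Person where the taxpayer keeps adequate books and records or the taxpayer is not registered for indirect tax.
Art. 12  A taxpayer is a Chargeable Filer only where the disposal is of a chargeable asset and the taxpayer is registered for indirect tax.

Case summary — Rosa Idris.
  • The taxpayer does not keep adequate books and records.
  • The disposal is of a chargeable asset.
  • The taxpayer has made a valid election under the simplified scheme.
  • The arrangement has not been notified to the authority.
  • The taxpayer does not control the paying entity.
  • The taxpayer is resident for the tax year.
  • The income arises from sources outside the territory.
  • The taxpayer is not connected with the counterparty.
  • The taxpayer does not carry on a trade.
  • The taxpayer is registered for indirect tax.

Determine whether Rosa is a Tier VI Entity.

article 2 — Tier I Trader: [the income arises from sources within the territory? no] OR [the taxpayer does not carry on a trade? yes] → satisfied.
article 6 — Qualifying Resident: the taxpayer is resident for the tax year? yes; the taxpayer controls the paying entity? no; the taxpayer is not connected with the counterparty? yes — 2 of 3 hold (need ≥2) → satisfied.
article 10 — Class-T Trader: [the income arises from sources outside the territory? yes] AND [the arrangement has been notified to the authority? no] → not satisfied.
article 5 — Tier VI Entity: [Tier I Trader (article 2)? yes] AND [Qualifying Resident (article 6)? yes] AND [not a Class-T Trader (article 10)? yes] → satisfied.

Yes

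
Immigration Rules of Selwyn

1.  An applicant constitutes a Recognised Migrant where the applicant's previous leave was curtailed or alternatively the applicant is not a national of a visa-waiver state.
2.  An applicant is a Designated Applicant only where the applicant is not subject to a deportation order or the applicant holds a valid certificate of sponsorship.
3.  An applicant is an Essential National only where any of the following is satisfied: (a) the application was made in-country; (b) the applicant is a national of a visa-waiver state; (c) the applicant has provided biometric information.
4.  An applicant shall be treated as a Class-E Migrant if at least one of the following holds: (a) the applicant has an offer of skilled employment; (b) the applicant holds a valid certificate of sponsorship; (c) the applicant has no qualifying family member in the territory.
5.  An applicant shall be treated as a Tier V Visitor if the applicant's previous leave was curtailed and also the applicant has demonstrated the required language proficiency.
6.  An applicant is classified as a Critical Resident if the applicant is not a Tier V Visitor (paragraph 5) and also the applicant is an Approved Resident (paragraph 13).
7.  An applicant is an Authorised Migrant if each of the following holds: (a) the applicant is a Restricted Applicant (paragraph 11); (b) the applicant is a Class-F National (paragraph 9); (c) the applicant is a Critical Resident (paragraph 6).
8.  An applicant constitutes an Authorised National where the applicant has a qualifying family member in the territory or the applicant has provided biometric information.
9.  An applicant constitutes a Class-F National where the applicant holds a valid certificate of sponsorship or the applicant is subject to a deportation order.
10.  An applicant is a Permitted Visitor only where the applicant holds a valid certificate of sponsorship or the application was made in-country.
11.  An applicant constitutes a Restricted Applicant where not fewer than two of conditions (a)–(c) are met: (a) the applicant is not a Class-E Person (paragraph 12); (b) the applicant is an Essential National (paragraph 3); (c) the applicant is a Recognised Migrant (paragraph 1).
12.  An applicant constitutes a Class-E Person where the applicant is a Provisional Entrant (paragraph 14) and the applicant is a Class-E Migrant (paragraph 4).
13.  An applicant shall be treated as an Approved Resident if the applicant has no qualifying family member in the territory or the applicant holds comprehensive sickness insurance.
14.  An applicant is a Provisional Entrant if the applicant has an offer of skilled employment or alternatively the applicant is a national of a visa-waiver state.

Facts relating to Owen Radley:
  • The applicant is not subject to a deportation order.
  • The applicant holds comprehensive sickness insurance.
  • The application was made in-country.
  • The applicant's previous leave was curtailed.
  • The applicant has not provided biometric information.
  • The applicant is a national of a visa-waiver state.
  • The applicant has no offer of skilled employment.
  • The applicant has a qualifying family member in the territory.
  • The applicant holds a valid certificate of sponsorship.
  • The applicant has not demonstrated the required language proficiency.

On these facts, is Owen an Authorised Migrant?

paragraph 14 — Provisional Entrant: [the applicant has an offer of skilled employment? no] OR [the applicant is a national of a visa-waiver state? yes] → satisfied.
paragraph 4 — Class-E Migrant: [the applicant has an offer of skilled employment? no] OR [the applicant holds a valid certificate of sponsorship? yes] OR [the applicant has no qualifying family member in the territory? no] → satisfied.
paragraph 12 — Class-E Person: [Provisional Entrant (paragraph 14)? yes] AND [Class-E Migrant (paragraph 4)? yes] → satisfied.
paragraph 3 — Essential National: [the application was made in-country? yes] OR [the applicant is a national of a visa-waiver state? yes] OR [the applicant has provided biometric information? no] → satisfied.
paragraph 1 — Recognised Migrant: [the applicant's previous leave was curtailed? yes] OR [the applicant is not a national of a visa-waiver state? no] → satisfied.
paragraph 11 — Restricted Applicant: not a Class-E Person (paragraph 12)? no; Essential National (paragraph 3)? yes; Recognised Migrant (paragraph 1)? yes — 2 of 3 hold (need ≥2) → satisfied.
paragraph 9 — Class-F National: [the applicant holds a valid certificate of sponsorship? yes] OR [the applicant is subject to a deportation order? no] → satisfied.
paragraph 5 — Tier V Visitor: [the applicant's previous leave was curtailed? yes] AND [the applicant has demonstrated the required language proficiency? no] → not satisfied.
paragraph 13 — Approved Resident: [the applicant has no qualifying family member in the territory? no] OR [the applicant holds comprehensive sickness insurance? yes] → satisfied.
paragraph 6 — Critical Resident: [not a Tier V Visitor (paragraph 5)? yes] AND [Approved Resident (paragraph 13)? yes] → satisfied.
paragraph 7 — Authorised Migrant: [Restricted Applicant (paragraph 11)? yes] AND [Class-F National (paragraph 9)? yes] AND [Critical Resident (paragraph 6)? yes] → satisfied.

Yes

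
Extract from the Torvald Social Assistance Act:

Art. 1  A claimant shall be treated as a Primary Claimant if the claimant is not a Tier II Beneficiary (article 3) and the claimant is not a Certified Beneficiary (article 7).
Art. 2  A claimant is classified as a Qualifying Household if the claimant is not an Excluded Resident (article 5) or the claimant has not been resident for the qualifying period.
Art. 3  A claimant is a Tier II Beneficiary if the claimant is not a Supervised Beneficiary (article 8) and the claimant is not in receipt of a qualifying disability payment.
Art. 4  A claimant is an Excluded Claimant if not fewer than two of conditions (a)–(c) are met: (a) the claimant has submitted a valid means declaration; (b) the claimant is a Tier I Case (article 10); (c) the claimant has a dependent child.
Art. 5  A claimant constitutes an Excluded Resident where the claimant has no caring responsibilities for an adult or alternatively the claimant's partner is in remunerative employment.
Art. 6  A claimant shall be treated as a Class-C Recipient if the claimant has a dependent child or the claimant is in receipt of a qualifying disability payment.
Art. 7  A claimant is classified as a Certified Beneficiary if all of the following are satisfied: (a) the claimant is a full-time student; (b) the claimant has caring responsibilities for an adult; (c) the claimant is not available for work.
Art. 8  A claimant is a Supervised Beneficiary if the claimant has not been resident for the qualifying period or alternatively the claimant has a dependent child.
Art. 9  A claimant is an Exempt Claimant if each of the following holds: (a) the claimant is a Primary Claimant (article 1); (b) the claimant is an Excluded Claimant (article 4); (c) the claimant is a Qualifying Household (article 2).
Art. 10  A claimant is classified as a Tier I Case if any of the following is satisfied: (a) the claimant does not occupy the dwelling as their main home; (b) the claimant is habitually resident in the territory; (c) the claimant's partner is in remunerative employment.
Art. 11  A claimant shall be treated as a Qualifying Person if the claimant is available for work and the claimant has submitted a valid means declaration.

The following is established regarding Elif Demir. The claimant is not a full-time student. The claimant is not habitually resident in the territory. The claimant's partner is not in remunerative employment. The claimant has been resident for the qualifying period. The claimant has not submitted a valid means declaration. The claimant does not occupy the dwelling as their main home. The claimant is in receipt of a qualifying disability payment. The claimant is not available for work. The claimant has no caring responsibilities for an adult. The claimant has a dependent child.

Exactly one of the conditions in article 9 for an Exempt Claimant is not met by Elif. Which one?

Qualifying Household

article 8 — Supervised Beneficiary: [the claimant has not been resident for the qualifying period? no] OR [the claimant has a dependent child? yes] → satisfied.
article 3 — Tier II Beneficiary: [not a Supervised Beneficiary (article 8)? no] AND [the claimant is not in receipt of a qualifying disability payment? no] → not satisfied.
article 7 — Certified Beneficiary: [the claimant is a full-time student? no] AND [the claimant has caring responsibilities for an adult? no] AND [the claimant is not available for work? yes] → not satisfied.
article 1 — Primary Claimant: [not a Tier II Beneficiary (article 3)? yes] AND [not a Certified Beneficiary (article 7)? yes] → satisfied.
article 10 — Tier I Case: [the claimant does not occupy the dwelling as their main home? yes] OR [the claimant is habitually resident in the territory? no] OR [the claimant's partner is in remunerative employment? no] → satisfied.
article 4 — Excluded Claimant: the claimant has submitted a valid means declaration? no; Tier I Case (article 10)? yes; the claimant has a dependent child? yes — 2 of 3 hold (need ≥2) → satisfied.
article 5 — Excluded Resident: [the claimant has no caring responsibilities for an adult? yes] OR [the claimant's partner is in remunerative employment? no] → satisfied.
article 2 — Qualifying Household: [not an Excluded Resident (article 5)? no] OR [the claimant has not been resident for the qualifying period? no] → not satisfied.
article 9 — Exempt Claimant: [Primary Claimant (article 1)? yes] AND [Excluded Claimant (article 4)? yes] AND [Qualifying Household (article 2)? no] → not satisfied.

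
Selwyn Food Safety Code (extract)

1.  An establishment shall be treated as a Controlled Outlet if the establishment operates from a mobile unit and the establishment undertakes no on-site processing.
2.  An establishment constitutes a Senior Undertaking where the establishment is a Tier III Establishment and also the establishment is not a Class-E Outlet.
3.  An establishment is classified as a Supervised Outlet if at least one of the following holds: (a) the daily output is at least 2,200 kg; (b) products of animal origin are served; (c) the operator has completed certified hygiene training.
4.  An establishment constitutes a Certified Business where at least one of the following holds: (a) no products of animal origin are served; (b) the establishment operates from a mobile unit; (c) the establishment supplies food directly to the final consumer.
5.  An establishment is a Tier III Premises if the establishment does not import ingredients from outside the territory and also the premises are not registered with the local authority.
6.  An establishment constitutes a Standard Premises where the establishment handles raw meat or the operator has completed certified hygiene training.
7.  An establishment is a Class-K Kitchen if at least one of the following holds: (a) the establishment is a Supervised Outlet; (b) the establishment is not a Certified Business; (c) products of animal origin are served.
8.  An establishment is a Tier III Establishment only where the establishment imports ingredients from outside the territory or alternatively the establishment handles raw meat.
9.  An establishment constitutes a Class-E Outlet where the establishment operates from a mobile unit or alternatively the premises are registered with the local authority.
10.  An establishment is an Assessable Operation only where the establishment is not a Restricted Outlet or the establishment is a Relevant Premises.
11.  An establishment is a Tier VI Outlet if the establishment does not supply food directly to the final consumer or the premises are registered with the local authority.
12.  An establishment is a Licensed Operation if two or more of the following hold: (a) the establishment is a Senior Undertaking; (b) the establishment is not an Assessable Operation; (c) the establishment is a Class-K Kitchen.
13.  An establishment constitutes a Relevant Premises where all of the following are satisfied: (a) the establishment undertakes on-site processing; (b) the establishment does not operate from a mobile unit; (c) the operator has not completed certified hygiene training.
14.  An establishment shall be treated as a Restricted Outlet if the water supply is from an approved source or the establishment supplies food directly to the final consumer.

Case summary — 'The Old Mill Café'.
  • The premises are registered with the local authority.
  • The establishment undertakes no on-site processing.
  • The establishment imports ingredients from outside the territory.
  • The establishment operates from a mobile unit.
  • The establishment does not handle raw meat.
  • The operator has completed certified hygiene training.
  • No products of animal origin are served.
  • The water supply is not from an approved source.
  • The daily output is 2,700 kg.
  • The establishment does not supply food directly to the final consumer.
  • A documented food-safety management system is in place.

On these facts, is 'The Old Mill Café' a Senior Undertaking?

Under paragraph 8: the establishment imports ingredients from outside the territory? yes; or the establishment handles raw meat? no. So the establishment is a Tier III Establishment.
Under paragraph 9: the establishment operates from a mobile unit? yes; or the premises are registered with the local authority? yes. So the establishment is a Class-E Outlet.
Under paragraph 2: Tier III Establishment (paragraph 8)? yes; and not a Class-E Outlet (paragraph 9)? no. So the establishment is not a Senior Undertaking.

No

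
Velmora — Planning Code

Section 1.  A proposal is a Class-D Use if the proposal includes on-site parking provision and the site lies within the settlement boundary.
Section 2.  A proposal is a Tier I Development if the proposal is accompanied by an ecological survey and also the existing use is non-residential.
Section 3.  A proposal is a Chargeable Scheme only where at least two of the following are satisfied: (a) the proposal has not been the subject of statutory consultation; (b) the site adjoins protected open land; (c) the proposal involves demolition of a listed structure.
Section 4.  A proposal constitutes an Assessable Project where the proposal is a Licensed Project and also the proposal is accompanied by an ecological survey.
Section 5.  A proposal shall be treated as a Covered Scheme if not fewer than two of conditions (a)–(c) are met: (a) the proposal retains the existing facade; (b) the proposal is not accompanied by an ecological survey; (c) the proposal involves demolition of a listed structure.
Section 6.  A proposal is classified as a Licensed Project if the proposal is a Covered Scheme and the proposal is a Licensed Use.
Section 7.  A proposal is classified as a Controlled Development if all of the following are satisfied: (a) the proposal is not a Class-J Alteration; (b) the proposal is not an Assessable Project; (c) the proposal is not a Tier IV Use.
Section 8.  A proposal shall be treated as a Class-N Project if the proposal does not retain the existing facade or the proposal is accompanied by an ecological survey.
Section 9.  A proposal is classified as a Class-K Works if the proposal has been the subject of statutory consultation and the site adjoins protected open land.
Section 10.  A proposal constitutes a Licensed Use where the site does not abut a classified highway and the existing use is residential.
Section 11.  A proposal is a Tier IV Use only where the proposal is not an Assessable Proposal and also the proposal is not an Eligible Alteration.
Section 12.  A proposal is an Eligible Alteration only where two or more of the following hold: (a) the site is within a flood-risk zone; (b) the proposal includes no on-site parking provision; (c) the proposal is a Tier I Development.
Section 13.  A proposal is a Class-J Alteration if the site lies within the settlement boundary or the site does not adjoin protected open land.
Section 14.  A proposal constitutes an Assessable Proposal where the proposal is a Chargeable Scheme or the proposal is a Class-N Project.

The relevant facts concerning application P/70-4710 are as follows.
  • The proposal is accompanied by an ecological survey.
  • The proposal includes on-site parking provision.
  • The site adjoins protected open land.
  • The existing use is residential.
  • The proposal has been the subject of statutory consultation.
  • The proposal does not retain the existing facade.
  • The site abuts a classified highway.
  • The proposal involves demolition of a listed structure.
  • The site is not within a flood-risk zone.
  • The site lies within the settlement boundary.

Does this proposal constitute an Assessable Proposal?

section 3 — Chargeable Scheme: the proposal has not been the subject of statutory consultation? no; the site adjoins protected open land? yes; the proposal involves demolition of a listed structure? yes — 2 of 3 hold (need ≥2) → satisfied.
section 8 — Class-N Project: [the proposal does not retain the existing facade? yes] OR [the proposal is accompanied by an ecological survey? yes] → satisfied.
section 14 — Assessable Proposal: [Chargeable Scheme (section 3)? yes] OR [Class-N Project (section 8)? yes] → satisfied.

Yes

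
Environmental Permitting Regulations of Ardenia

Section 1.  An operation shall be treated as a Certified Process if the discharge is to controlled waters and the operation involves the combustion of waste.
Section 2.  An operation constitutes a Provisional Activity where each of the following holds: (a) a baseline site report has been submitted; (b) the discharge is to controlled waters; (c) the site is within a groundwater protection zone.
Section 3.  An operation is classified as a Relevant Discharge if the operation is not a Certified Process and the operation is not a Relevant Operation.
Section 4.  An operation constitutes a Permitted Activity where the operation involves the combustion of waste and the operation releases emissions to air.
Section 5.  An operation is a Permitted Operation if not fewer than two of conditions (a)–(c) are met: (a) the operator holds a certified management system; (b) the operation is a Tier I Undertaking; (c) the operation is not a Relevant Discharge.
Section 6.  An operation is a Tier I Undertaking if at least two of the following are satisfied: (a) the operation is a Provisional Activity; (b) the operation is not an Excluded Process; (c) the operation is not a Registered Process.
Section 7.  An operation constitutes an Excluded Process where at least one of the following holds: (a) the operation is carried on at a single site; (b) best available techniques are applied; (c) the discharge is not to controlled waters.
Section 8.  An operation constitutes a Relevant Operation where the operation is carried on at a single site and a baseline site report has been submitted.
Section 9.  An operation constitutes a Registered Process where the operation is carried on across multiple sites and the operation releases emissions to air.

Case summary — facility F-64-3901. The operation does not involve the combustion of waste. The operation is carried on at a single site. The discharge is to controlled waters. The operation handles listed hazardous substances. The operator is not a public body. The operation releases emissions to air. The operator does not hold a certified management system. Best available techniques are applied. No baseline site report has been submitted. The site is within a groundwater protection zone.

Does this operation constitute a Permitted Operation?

section 2 — Provisional Activity: [a baseline site report has been submitted? no] AND [the discharge is to controlled waters? yes] AND [the site is within a groundwater protection zone? yes] → not satisfied.
section 7 — Excluded Process: [the operation is carried on at a single site? yes] OR [best available techniques are applied? yes] OR [the discharge is not to controlled waters? no] → satisfied.
section 9 — Registered Process: [the operation is carried on across multiple sites? no] AND [the operation releases emissions to air? yes] → not satisfied.
section 6 — Tier I Undertaking: Provisional Activity (section 2)? no; not an Excluded Process (section 7)? no; not a Registered Process (section 9)? yes — 1 of 3 hold (need ≥2) → not satisfied.
section 1 — Certified Process: [the discharge is to controlled waters? yes] AND [the operation involves the combustion of waste? no] → not satisfied.
section 8 — Relevant Operation: [the operation is carried on at a single site? yes] AND [a baseline site report has been submitted? no] → not satisfied.
section 3 — Relevant Discharge: [not a Certified Process (section 1)? yes] AND [not a Relevant Operation (section 8)? yes] → satisfied.
section 5 — Permitted Operation: the operator holds a certified management system? no; Tier I Undertaking (section 6)? no; not a Relevant Discharge (section 3)? no — 0 of 3 hold (need ≥2) → not satisfied.

No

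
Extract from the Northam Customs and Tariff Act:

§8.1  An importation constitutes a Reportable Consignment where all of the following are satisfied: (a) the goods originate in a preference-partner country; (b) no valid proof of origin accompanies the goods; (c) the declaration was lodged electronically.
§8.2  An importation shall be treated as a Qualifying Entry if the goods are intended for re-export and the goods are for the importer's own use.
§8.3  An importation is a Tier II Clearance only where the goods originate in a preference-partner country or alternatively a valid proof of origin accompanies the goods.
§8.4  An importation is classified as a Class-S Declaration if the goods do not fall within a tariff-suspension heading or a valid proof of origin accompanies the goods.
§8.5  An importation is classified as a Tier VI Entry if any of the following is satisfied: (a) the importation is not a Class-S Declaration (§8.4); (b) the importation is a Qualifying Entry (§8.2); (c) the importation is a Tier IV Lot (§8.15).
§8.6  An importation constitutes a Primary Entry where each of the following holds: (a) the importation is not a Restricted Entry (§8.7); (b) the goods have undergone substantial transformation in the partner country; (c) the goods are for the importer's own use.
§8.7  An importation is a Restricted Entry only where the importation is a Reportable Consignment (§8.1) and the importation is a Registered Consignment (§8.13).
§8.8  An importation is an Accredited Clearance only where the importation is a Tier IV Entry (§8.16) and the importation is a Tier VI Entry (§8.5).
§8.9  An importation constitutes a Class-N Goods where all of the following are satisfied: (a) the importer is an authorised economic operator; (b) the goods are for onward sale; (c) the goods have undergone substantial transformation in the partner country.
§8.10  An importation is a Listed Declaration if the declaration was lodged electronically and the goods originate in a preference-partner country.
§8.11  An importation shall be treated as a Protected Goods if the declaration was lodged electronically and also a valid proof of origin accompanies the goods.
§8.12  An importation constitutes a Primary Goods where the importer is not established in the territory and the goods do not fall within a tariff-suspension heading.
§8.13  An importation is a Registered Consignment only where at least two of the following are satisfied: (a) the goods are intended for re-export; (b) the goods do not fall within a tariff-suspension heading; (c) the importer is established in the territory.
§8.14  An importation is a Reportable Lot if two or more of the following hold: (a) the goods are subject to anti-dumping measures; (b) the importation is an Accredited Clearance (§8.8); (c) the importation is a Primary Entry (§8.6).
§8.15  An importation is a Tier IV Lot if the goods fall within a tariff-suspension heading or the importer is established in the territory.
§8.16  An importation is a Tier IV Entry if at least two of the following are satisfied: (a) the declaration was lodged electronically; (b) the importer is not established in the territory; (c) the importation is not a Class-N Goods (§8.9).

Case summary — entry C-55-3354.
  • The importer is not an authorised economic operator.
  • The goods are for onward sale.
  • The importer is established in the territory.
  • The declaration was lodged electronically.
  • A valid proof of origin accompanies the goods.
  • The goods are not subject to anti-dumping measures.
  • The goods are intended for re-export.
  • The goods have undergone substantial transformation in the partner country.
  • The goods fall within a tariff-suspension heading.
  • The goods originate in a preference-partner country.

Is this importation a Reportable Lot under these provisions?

§8.9 — Class-N Goods: [the importer is an authorised economic operator? no] AND [the goods are for onward sale? yes] AND [the goods have undergone substantial transformation in the partner country? yes] → not satisfied.
§8.16 — Tier IV Entry: the declaration was lodged electronically? yes; the importer is not established in the territory? no; not a Class-N Goods (§8.9)? yes — 2 of 3 hold (need ≥2) → satisfied.
§8.4 — Class-S Declaration: [the goods do not fall within a tariff-suspension heading? no] OR [a valid proof of origin accompanies the goods? yes] → satisfied.
§8.2 — Qualifying Entry: [the goods are intended for re-export? yes] AND [the goods are for the importer's own use? no] → not satisfied.
§8.15 — Tier IV Lot: [the goods fall within a tariff-suspension heading? yes] OR [the importer is established in the territory? yes] → satisfied.
§8.5 — Tier VI Entry: [not a Class-S Declaration (§8.4)? no] OR [Qualifying Entry (§8.2)? no] OR [Tier IV Lot (§8.15)? yes] → satisfied.
§8.8 — Accredited Clearance: [Tier IV Entry (§8.16)? yes] AND [Tier VI Entry (§8.5)? yes] → satisfied.
§8.1 — Reportable Consignment: [the goods originate in a preference-partner country? yes] AND [no valid proof of origin accompanies the goods? no] AND [the declaration was lodged electronically? yes] → not satisfied.
§8.13 — Registered Consignment: the goods are intended for re-export? yes; the goods do not fall within a tariff-suspension heading? no; the importer is established in the territory? yes — 2 of 3 hold (need ≥2) → satisfied.
§8.7 — Restricted Entry: [Reportable Consignment (§8.1)? no] AND [Registered Consignment (§8.13)? yes] → not satisfied.
§8.6 — Primary Entry: [not a Restricted Entry (§8.7)? yes] AND [the goods have undergone substantial transformation in the partner country? yes] AND [the goods are for the importer's own use? no] → not satisfied.
§8.14 — Reportable Lot: the goods are subject to anti-dumping measures? no; Accredited Clearance (§8.8)? yes; Primary Entry (§8.6)? no — 1 of 3 hold (need ≥2) → not satisfied.

No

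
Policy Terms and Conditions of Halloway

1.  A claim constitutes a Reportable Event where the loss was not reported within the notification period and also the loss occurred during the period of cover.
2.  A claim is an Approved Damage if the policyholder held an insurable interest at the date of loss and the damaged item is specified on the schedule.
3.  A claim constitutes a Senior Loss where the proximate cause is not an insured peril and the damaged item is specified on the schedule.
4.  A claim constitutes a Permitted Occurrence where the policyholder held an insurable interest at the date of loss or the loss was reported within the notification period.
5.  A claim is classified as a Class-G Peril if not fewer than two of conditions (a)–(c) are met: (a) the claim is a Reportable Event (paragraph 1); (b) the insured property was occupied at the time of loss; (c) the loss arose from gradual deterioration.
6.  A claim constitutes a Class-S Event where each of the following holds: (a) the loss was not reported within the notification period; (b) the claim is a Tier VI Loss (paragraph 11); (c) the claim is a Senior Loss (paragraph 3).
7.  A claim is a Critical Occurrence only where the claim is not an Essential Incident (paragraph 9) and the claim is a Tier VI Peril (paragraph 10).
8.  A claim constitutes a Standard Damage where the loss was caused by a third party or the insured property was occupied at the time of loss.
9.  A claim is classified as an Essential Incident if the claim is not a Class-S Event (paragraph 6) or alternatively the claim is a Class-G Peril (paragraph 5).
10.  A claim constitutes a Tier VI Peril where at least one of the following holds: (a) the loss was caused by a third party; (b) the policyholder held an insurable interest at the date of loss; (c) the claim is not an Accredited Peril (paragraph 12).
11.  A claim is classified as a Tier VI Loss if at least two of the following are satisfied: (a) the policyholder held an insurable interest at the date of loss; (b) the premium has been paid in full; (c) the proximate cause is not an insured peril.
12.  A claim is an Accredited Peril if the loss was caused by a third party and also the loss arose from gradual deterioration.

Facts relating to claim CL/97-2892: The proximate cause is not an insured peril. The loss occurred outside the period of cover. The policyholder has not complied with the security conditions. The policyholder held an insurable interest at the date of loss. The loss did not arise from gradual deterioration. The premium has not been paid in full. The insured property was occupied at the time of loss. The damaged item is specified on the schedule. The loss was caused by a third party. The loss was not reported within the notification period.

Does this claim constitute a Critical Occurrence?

paragraph 11 — Tier VI Loss: the policyholder held an insurable interest at the date of loss? yes; the premium has been paid in full? no; the proximate cause is not an insured peril? yes — 2 of 3 hold (need ≥2) → satisfied.
paragraph 3 — Senior Loss: [the proximate cause is not an insured peril? yes] AND [the damaged item is specified on the schedule? yes] → satisfied.
paragraph 6 — Class-S Event: [the loss was not reported within the notification period? yes] AND [Tier VI Loss (paragraph 11)? yes] AND [Senior Loss (paragraph 3)? yes] → satisfied.
paragraph 1 — Reportable Event: [the loss was not reported within the notification period? yes] AND [the loss occurred during the period of cover? no] → not satisfied.
paragraph 5 — Class-G Peril: Reportable Event (paragraph 1)? no; the insured property was occupied at the time of loss? yes; the loss arose from gradual deterioration? no — 1 of 3 hold (need ≥2) → not satisfied.
paragraph 9 — Essential Incident: [not a Class-S Event (paragraph 6)? no] OR [Class-G Peril (paragraph 5)? no] → not satisfied.
paragraph 12 — Accredited Peril: [the loss was caused by a third party? yes] AND [the loss arose from gradual deterioration? no] → not satisfied.
paragraph 10 — Tier VI Peril: [the loss was caused by a third party? yes] OR [the policyholder held an insurable interest at the date of loss? yes] OR [not an Accredited Peril (paragraph 12)? yes] → satisfied.
paragraph 7 — Critical Occurrence: [not an Essential Incident (paragraph 9)? yes] AND [Tier VI Peril (paragraph 10)? yes] → satisfied.

Yes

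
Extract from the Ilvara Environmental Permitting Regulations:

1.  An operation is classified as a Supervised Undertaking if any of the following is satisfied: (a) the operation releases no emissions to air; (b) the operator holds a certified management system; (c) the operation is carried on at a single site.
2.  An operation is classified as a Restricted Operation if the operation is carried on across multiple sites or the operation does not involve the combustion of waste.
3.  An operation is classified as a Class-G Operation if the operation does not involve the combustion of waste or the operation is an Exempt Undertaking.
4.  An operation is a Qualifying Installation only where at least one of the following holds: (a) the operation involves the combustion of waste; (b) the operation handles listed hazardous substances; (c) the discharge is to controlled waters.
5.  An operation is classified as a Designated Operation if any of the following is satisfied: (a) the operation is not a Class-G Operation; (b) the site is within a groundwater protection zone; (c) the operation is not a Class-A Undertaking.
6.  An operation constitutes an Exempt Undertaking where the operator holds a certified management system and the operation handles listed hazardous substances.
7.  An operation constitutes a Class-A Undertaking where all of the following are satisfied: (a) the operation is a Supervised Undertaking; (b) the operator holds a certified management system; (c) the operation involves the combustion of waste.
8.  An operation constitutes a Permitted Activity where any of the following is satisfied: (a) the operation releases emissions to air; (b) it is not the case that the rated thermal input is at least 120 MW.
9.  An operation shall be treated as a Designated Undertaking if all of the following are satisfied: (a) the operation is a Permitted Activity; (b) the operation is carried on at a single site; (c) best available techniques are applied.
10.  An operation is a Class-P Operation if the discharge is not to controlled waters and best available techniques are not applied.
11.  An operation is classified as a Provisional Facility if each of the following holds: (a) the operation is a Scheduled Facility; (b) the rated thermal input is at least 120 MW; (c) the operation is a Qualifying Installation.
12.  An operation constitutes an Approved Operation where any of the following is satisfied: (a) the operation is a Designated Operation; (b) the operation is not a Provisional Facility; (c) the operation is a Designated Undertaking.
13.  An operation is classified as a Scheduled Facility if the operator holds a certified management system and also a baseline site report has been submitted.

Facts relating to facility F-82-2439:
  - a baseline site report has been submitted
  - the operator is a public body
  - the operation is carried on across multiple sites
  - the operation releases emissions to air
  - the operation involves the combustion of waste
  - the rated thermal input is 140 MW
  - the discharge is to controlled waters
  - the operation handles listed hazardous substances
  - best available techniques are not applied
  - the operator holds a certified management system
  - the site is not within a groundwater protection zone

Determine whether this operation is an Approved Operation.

paragraph 6 — Exempt Undertaking: [the operator holds a certified management system? yes] AND [the operation handles listed hazardous substances? yes] → satisfied.
paragraph 3 — Class-G Operation: [the operation does not involve the combustion of waste? no] OR [Exempt Undertaking (paragraph 6)? yes] → satisfied.
paragraph 1 — Supervised Undertaking: [the operation releases no emissions to air? no] OR [the operator holds a certified management system? yes] OR [the operation is carried on at a single site? no] → satisfied.
paragraph 7 — Class-A Undertaking: [Supervised Undertaking (paragraph 1)? yes] AND [the operator holds a certified management system? yes] AND [the operation involves the combustion of waste? yes] → satisfied.
paragraph 5 — Designated Operation: [not a Class-G Operation (paragraph 3)? no] OR [the site is within a groundwater protection zone? no] OR [not a Class-A Undertaking (paragraph 7)? no] → not satisfied.
paragraph 13 — Scheduled Facility: [the operator holds a certified management system? yes] AND [a baseline site report has been submitted? yes] → satisfied.
paragraph 4 — Qualifying Installation: [the operation involves the combustion of waste? yes] OR [the operation handles listed hazardous substances? yes] OR [the discharge is to controlled waters? yes] → satisfied.
paragraph 11 — Provisional Facility: [Scheduled Facility (paragraph 13)? yes] AND [rated thermal input: 140 MW ≥ 120 MW? yes] AND [Qualifying Installation (paragraph 4)? yes] → satisfied.
paragraph 8 — Permitted Activity: [the operation releases emissions to air? yes] OR [rated thermal input: 140 MW ≥ 120 MW? yes, so negated condition no] → satisfied.
paragraph 9 — Designated Undertaking: [Permitted Activity (paragraph 8)? yes] AND [the operation is carried on at a single site? no] AND [best available techniques are applied? no] → not satisfied.
paragraph 12 — Approved Operation: [Designated Operation (paragraph 5)? no] OR [not a Provisional Facility (paragraph 11)? no] OR [Designated Undertaking (paragraph 9)? no] → not satisfied.

No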